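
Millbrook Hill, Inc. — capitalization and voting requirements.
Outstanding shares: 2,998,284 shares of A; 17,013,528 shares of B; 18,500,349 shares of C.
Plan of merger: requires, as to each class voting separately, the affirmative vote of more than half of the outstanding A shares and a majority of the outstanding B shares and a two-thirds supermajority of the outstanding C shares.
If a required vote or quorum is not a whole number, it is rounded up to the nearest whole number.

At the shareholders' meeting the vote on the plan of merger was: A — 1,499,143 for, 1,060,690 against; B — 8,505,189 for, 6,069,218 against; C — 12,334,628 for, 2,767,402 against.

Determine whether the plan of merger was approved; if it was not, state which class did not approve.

Not approved — the B shares did not give the required vote.

A: a majority of 2998284 is 1499143; 1,499,143 required, 1,499,143 in favor — approved.
B: a majority of 17013528 is 8506765; 8,506,765 required, 8,505,189 in favor — not approved.
C: 2/3 of 18500349 = 12333566; 12,333,566 required, 12,334,628 in favor — approved.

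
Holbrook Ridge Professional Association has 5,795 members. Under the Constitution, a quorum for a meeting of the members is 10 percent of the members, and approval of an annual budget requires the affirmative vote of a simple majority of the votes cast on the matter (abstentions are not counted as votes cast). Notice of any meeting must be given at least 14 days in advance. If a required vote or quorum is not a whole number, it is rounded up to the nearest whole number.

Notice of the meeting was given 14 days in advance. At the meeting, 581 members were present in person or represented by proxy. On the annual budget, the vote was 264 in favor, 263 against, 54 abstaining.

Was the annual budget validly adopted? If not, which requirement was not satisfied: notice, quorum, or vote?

Notice: 14 days given; 14 required. Satisfied.
Quorum: 10% of 5,795 = 579.50, rounded up to 580; 581 present. Satisfied.
Vote: requires a majority of the votes cast (581 − 54 abstaining = 527); a majority of 527 is 264, so 264 needed; 264 in favor. Satisfied.

Valid — all requirements satisfied.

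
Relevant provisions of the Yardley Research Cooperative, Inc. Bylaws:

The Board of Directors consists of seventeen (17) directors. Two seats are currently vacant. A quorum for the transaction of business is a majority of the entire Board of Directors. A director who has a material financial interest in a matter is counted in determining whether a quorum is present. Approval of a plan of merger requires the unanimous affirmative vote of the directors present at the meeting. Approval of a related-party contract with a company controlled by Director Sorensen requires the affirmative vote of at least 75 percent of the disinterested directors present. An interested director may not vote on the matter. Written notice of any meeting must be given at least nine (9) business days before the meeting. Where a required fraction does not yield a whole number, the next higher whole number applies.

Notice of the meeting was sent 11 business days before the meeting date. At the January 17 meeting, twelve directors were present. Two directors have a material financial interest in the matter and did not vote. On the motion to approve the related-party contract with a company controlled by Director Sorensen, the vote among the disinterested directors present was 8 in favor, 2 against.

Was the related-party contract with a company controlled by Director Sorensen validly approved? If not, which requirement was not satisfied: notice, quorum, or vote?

Notice: 11 business days given; 9 required (11 ≥ 9). Satisfied.
Quorum: 12 present (interested directors count toward quorum); quorum is 9. Satisfied.
Vote: the related-party contract with a company controlled by Director Sorensen requires three-fourths of the disinterested directors present (12 − 2 = 10). 3/4 of 10 = 7.50, rounded up to 8, so 8 affirmative votes are needed; 8 voted in favor. Satisfied.

Valid — all requirements satisfied.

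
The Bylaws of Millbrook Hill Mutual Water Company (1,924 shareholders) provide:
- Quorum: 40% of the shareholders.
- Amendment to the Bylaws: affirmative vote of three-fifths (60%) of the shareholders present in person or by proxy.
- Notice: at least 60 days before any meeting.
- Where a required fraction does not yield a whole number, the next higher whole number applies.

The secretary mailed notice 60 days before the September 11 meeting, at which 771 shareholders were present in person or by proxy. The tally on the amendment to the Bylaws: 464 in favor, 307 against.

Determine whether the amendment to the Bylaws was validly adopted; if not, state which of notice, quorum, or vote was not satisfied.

Valid — all requirements satisfied.

Notice: 60 days given; 60 required. Satisfied.
Quorum: 40% of 1,924 = 769.60, rounded up to 770; 771 present. Satisfied.
Vote: requires three-fifths of those present (771); 3/5 of 771 = 462.60, rounded up to 463, so 463 needed; 464 in favor. Satisfied.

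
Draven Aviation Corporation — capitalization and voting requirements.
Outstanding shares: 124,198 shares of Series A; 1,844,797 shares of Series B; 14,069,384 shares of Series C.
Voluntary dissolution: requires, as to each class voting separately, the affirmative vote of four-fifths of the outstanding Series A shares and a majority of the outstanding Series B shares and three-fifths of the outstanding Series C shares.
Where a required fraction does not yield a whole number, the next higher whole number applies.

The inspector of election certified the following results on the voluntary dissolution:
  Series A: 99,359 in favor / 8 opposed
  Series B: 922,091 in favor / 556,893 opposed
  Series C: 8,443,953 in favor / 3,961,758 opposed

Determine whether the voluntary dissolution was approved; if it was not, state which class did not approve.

Not approved — the Series B shares did not give the required vote.

Series A: 4/5 of 124198 = 99358.40, rounded up to 99359; 99,359 required, 99,359 in favor — approved.
Series B: a majority of 1844797 is 922399; 922,399 required, 922,091 in favor — not approved.
Series C: 3/5 of 14069384 = 8441630.40, rounded up to 8441631; 8,441,631 required, 8,443,953 in favor — approved.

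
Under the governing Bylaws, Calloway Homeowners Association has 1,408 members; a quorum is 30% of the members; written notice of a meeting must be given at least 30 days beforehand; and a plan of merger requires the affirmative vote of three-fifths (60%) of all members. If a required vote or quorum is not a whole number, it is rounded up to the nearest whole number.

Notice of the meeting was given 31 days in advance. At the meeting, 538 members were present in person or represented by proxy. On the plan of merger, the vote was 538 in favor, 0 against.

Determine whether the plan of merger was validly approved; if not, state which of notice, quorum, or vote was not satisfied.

Invalid — vote requirement not satisfied.

Notice: 31 days given; 30 required. Satisfied.
Quorum: 30% of 1,408 = 422.40, rounded up to 423; 538 present. Satisfied.
Vote: requires three-fifths of all members (1,408); 3/5 of 1408 = 844.80, rounded up to 845, so 845 needed; 538 in favor. Not satisfied.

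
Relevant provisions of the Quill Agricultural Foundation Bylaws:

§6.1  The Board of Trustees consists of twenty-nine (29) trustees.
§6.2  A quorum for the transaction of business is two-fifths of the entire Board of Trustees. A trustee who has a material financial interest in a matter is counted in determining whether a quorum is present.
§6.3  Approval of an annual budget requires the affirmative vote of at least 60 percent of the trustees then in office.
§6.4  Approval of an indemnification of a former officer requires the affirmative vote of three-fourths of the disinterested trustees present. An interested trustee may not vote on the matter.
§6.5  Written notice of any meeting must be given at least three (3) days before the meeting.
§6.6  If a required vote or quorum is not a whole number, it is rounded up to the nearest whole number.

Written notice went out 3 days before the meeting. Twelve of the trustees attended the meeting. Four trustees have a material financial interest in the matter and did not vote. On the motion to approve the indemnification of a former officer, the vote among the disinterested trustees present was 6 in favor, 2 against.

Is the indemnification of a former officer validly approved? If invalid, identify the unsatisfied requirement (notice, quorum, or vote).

Notice: 3 days given; 3 required (3 ≥ 3). Satisfied.
Quorum: 12 present (interested trustees count toward quorum); quorum is 12. Satisfied.
Vote: the indemnification of a former officer requires three-fourths of the disinterested trustees present (12 − 4 = 8). 3/4 of 8 = 6, so 6 affirmative votes are needed; 6 voted in favor. Satisfied.

Valid — all requirements satisfied.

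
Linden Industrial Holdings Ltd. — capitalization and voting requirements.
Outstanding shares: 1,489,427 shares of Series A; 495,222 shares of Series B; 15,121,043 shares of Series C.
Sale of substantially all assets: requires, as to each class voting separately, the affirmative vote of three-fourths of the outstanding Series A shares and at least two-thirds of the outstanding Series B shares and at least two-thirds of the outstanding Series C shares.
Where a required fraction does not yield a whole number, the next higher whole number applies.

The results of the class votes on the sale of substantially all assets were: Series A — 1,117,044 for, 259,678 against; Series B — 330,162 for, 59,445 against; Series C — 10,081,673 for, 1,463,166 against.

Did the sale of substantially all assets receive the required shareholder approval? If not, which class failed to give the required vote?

Not approved — the Series A shares did not give the required vote.

Series A: 3/4 of 1489427 = 1117070.25, rounded up to 1117071; 1,117,071 required, 1,117,044 in favor — not approved.
Series B: 2/3 of 495222 = 330148; 330,148 required, 330,162 in favor — approved.
Series C: 2/3 of 15121043 = 10080695.33, rounded up to 10080696; 10,080,696 required, 10,081,673 in favor — approved.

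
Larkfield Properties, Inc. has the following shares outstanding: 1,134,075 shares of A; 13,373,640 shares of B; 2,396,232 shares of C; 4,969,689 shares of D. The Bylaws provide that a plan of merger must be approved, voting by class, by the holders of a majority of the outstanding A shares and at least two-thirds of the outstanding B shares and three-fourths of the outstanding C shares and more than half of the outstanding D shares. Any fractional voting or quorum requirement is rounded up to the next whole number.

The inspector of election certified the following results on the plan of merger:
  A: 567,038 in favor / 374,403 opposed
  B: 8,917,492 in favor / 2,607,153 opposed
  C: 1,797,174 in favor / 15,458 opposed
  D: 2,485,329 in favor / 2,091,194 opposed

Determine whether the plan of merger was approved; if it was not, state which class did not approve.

A: a majority of 1134075 is 567038; 567,038 required, 567,038 in favor — approved.
B: 2/3 of 13373640 = 8915760; 8,915,760 required, 8,917,492 in favor — approved.
C: 3/4 of 2396232 = 1797174; 1,797,174 required, 1,797,174 in favor — approved.
D: a majority of 4969689 is 2484845; 2,484,845 required, 2,485,329 in favor — approved.

Approved — every class gave the required vote.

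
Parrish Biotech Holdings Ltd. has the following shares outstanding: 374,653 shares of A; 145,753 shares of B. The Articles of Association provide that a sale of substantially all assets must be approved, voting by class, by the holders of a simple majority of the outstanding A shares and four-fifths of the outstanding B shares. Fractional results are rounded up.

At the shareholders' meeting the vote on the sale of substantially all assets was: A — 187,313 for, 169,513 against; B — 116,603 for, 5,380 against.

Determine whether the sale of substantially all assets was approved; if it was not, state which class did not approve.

A: a majority of 374653 is 187327; 187,327 required, 187,313 in favor — not approved.
B: 4/5 of 145753 = 116602.40, rounded up to 116603; 116,603 required, 116,603 in favor — approved.

Not approved — the A shares did not give the required vote.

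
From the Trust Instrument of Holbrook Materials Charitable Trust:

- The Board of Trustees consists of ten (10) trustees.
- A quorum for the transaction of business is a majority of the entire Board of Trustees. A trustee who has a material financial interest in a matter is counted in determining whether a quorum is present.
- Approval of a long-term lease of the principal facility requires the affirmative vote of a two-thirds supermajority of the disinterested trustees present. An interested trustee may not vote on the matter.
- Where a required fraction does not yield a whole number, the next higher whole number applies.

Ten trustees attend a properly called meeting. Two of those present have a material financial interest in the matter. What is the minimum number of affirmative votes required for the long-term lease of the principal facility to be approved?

6

The long-term lease of the principal facility requires two-thirds of the disinterested trustees present (10 − 2 = 8).
2/3 of 8 = 5.33, rounded up to 6.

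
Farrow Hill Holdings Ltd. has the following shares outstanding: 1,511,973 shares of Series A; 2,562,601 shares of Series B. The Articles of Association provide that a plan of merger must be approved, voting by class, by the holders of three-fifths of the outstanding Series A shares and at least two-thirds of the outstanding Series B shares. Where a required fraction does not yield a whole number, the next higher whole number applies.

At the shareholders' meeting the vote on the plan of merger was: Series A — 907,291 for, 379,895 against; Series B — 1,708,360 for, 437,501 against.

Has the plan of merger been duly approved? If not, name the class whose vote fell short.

Series A: 3/5 of 1511973 = 907183.80, rounded up to 907184; 907,184 required, 907,291 in favor — approved.
Series B: 2/3 of 2562601 = 1708400.67, rounded up to 1708401; 1,708,401 required, 1,708,360 in favor — not approved.

Not approved — the Series B shares did not give the required vote.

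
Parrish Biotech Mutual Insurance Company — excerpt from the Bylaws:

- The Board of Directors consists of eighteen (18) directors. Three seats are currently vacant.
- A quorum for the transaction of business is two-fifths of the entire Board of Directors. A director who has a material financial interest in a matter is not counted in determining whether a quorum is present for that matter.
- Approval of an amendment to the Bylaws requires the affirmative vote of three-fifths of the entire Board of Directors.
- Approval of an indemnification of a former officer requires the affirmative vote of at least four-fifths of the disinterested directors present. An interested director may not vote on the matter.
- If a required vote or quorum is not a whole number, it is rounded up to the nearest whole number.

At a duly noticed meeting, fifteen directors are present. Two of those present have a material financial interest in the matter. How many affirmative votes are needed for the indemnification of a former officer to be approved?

11

The indemnification of a former officer requires four-fifths of the disinterested directors present (15 − 2 = 13).
4/5 of 13 = 10.40, rounded up to 11.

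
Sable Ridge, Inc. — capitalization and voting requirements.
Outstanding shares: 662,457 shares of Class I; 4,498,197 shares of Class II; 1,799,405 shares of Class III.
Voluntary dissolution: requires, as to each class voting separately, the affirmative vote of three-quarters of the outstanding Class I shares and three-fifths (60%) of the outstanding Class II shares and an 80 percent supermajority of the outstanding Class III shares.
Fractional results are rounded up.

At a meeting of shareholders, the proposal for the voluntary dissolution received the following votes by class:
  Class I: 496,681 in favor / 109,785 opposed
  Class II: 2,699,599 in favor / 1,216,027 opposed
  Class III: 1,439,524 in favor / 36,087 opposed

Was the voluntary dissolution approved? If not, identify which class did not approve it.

Not approved — the Class I shares did not give the required vote.

Class I: 3/4 of 662457 = 496842.75, rounded up to 496843; 496,843 required, 496,681 in favor — not approved.
Class II: 3/5 of 4498197 = 2698918.20, rounded up to 2698919; 2,698,919 required, 2,699,599 in favor — approved.
Class III: 4/5 of 1799405 = 1439524; 1,439,524 required, 1,439,524 in favor — approved.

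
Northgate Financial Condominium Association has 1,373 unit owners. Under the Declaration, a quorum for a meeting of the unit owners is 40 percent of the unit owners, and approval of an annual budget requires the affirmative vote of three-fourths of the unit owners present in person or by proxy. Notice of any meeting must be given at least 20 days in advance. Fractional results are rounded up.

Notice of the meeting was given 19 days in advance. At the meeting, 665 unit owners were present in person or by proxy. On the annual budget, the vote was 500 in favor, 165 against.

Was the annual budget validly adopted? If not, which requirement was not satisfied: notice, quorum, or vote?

Notice: 19 days given; 20 required. Not satisfied.
Quorum: 40% of 1,373 = 549.20, rounded up to 550; 665 present. Satisfied.
Vote: requires three-fourths of those present (665); 3/4 of 665 = 498.75, rounded up to 499, so 499 needed; 500 in favor. Satisfied.

Invalid — notice requirement not satisfied.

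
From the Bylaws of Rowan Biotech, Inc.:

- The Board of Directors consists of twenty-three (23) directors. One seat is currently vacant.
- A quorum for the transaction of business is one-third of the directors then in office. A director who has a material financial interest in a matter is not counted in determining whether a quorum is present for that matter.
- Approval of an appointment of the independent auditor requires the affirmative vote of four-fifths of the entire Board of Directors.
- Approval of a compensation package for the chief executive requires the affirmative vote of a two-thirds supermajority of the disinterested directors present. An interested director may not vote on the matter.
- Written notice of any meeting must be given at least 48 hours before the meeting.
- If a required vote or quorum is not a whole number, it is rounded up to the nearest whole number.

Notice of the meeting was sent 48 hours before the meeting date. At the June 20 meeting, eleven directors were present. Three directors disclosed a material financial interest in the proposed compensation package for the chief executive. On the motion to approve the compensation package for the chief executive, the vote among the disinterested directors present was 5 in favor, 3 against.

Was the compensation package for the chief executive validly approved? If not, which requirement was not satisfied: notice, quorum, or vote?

Invalid — vote requirement not satisfied.

Notice: 48 hours given; 48 required (48 ≥ 48). Satisfied.
Quorum: 11 present, but the 3 interested directors do not count, leaving 8. Quorum is 8. Satisfied.
Vote: the compensation package for the chief executive requires two-thirds of the disinterested directors present (11 − 3 = 8). 2/3 of 8 = 5.33, rounded up to 6, so 6 affirmative votes are needed; 5 voted in favor. Not satisfied.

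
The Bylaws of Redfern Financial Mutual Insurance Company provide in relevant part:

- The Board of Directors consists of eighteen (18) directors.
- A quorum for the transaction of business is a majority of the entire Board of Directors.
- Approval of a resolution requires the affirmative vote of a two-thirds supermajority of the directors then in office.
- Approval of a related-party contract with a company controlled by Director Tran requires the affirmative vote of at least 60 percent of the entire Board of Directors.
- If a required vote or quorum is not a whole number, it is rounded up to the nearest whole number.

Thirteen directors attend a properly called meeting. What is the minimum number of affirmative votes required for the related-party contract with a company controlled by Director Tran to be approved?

11

The related-party contract with a company controlled by Director Tran requires three-fifths of the entire Board of Directors (18).
3/5 of 18 = 10.80, rounded up to 11.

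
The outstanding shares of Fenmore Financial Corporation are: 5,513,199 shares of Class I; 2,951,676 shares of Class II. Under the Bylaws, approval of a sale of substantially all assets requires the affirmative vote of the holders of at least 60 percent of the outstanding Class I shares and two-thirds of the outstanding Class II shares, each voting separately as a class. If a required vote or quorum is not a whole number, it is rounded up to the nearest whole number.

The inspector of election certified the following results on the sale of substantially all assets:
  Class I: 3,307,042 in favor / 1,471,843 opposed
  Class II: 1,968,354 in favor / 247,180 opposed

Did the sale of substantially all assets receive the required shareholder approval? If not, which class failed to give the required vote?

Class I: 3/5 of 5513199 = 3307919.40, rounded up to 3307920; 3,307,920 required, 3,307,042 in favor — not approved.
Class II: 2/3 of 2951676 = 1967784; 1,967,784 required, 1,968,354 in favor — approved.

Not approved — the Class I shares did not give the required vote.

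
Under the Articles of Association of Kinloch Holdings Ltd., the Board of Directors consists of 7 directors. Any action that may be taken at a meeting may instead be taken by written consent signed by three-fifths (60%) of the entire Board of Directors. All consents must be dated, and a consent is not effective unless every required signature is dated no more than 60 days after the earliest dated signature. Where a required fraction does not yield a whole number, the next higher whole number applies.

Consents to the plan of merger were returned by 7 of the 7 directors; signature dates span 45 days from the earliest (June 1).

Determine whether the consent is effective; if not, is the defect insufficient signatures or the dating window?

Signatures required: three-fifths (60%) of 7 — 3/5 of 7 = 4.20, rounded up to 5, so 5 needed; 7 signed. Sufficient.
Dating window: the latest signature is 45 days after the earliest; the limit is 60 days. Within the window.

Effective — both the signature and dating-window requirements are satisfied.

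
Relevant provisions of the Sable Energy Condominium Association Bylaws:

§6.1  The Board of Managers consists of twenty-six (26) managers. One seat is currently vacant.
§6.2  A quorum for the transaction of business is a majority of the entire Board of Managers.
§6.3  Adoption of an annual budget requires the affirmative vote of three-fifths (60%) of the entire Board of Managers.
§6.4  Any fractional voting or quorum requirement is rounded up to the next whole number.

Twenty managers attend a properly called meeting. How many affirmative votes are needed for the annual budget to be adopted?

16

The annual budget requires three-fifths of the entire Board of Managers (26).
3/5 of 26 = 15.60, rounded up to 16.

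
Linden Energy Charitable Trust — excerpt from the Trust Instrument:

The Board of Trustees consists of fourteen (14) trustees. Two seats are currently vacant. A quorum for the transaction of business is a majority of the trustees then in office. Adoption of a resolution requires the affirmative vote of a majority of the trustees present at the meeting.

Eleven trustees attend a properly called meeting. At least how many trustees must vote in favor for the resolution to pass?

The resolution requires a majority of the trustees present (11).
A majority of 11 is 6.

6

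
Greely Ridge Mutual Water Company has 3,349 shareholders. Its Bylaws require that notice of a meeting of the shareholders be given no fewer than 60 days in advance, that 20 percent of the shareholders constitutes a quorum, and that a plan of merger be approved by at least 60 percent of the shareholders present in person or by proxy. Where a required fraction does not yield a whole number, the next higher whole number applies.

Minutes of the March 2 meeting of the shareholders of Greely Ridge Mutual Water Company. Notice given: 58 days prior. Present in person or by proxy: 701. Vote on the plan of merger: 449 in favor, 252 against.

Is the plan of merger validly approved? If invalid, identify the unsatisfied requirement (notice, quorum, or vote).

Invalid — notice requirement not satisfied.

Notice: 58 days given; 60 required. Not satisfied.
Quorum: 20% of 3,349 = 669.80, rounded up to 670; 701 present. Satisfied.
Vote: requires three-fifths of those present (701); 3/5 of 701 = 420.60, rounded up to 421, so 421 needed; 449 in favor. Satisfied.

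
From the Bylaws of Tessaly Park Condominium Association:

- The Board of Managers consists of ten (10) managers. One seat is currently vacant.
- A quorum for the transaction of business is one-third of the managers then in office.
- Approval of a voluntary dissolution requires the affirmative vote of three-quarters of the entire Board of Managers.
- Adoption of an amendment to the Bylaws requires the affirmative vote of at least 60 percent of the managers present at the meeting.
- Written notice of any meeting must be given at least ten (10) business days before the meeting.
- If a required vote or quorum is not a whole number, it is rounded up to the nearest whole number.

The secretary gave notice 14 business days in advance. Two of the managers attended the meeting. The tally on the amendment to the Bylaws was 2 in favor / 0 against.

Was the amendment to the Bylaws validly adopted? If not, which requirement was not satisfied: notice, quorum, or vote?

Notice: 14 business days given; 10 required (14 ≥ 10). Satisfied.
Quorum: 2 present; quorum is 3. Not satisfied.
Vote: the amendment to the Bylaws requires three-fifths of the managers present (2). 3/5 of 2 = 1.20, rounded up to 2, so 2 affirmative votes are needed; 2 voted in favor. Satisfied. (Moot — without a quorum no business can be validly transacted.)

Invalid — quorum requirement not satisfied.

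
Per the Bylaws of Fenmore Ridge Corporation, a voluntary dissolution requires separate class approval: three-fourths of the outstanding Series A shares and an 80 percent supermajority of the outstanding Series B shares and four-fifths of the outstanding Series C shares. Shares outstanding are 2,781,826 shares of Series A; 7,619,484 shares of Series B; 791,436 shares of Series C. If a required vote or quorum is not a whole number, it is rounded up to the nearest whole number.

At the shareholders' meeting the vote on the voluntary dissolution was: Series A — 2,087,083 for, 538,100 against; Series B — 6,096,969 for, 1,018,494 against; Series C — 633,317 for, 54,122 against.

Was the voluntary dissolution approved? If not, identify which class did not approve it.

Approved — every class gave the required vote.

Series A: 3/4 of 2781826 = 2086369.50, rounded up to 2086370; 2,086,370 required, 2,087,083 in favor — approved.
Series B: 4/5 of 7619484 = 6095587.20, rounded up to 6095588; 6,095,588 required, 6,096,969 in favor — approved.
Series C: 4/5 of 791436 = 633148.80, rounded up to 633149; 633,149 required, 633,317 in favor — approved.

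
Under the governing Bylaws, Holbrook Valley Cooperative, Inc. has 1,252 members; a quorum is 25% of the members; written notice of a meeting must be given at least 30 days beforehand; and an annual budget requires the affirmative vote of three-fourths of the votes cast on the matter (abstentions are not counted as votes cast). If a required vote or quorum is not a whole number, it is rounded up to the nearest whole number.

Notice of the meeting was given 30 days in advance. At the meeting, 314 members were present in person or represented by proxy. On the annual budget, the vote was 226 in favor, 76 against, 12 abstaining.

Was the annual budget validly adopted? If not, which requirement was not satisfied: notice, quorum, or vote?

Notice: 30 days given; 30 required. Satisfied.
Quorum: 25% of 1,252 = 313; 314 present. Satisfied.
Vote: requires three-fourths of the votes cast (314 − 12 abstaining = 302); 3/4 of 302 = 226.50, rounded up to 227, so 227 needed; 226 in favor. Not satisfied.

Invalid — vote requirement not satisfied.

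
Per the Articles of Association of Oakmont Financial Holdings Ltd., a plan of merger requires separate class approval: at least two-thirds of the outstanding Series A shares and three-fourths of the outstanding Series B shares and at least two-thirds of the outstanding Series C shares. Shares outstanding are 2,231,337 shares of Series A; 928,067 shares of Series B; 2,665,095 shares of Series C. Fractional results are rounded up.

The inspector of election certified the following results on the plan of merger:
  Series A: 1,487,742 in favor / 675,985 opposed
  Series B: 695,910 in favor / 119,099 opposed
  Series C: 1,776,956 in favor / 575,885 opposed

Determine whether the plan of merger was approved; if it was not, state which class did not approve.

Not approved — the Series B shares did not give the required vote.

Series A: 2/3 of 2231337 = 1487558; 1,487,558 required, 1,487,742 in favor — approved.
Series B: 3/4 of 928067 = 696050.25, rounded up to 696051; 696,051 required, 695,910 in favor — not approved.
Series C: 2/3 of 2665095 = 1776730; 1,776,730 required, 1,776,956 in favor — approved.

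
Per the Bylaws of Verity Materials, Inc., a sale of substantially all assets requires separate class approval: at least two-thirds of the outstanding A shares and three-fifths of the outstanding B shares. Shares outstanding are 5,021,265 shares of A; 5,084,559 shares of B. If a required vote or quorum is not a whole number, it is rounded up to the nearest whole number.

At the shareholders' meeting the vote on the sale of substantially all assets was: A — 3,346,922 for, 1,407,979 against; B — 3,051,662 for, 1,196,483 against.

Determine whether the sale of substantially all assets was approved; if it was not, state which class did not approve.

Not approved — the A shares did not give the required vote.

A: 2/3 of 5021265 = 3347510; 3,347,510 required, 3,346,922 in favor — not approved.
B: 3/5 of 5084559 = 3050735.40, rounded up to 3050736; 3,050,736 required, 3,051,662 in favor — approved.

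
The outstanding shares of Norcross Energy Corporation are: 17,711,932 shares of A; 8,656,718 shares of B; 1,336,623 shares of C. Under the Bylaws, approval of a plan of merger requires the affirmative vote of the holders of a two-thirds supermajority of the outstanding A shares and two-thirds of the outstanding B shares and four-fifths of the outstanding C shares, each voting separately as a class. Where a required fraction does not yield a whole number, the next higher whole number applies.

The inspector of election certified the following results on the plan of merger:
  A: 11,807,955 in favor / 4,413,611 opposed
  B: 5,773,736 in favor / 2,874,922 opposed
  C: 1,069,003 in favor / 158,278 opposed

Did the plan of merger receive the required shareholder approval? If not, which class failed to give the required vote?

A: 2/3 of 17711932 = 11807954.67, rounded up to 11807955; 11,807,955 required, 11,807,955 in favor — approved.
B: 2/3 of 8656718 = 5771145.33, rounded up to 5771146; 5,771,146 required, 5,773,736 in favor — approved.
C: 4/5 of 1336623 = 1069298.40, rounded up to 1069299; 1,069,299 required, 1,069,003 in favor — not approved.

Not approved — the C shares did not give the required vote.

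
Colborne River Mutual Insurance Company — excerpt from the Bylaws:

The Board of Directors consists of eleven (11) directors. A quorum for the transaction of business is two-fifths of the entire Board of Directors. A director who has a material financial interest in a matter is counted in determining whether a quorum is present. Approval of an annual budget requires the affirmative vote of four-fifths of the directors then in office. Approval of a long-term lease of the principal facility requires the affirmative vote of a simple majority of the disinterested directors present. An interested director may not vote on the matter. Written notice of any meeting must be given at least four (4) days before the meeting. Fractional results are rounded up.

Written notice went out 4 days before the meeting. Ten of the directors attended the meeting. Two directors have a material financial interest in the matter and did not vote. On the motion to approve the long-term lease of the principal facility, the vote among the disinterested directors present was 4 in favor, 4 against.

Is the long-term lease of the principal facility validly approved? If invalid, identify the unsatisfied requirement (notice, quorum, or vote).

Invalid — vote requirement not satisfied.

Notice: 4 days given; 4 required (4 ≥ 4). Satisfied.
Quorum: 10 present (interested directors count toward quorum); quorum is 5. Satisfied.
Vote: the long-term lease of the principal facility requires a majority of the disinterested directors present (10 − 2 = 8). A majority of 8 is 5, so 5 affirmative votes are needed; 4 voted in favor. Not satisfied.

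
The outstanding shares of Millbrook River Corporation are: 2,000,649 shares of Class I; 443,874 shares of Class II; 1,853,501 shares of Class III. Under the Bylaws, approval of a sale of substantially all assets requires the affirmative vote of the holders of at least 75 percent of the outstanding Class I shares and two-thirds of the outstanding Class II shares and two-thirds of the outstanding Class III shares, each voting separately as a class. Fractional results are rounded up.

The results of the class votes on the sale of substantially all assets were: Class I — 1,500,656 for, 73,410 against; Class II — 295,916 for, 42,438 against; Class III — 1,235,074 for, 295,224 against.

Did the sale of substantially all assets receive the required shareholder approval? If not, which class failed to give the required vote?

Class I: 3/4 of 2000649 = 1500486.75, rounded up to 1500487; 1,500,487 required, 1,500,656 in favor — approved.
Class II: 2/3 of 443874 = 295916; 295,916 required, 295,916 in favor — approved.
Class III: 2/3 of 1853501 = 1235667.33, rounded up to 1235668; 1,235,668 required, 1,235,074 in favor — not approved.

Not approved — the Class III shares did not give the required vote.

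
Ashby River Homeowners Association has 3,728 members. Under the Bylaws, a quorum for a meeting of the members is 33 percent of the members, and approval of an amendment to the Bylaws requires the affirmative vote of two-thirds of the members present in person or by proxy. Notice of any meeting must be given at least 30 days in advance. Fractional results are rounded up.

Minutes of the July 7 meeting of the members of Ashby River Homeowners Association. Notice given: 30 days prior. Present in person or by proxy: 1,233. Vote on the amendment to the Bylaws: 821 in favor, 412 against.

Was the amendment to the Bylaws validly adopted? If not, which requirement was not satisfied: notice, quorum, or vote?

Invalid — vote requirement not satisfied.

Notice: 30 days given; 30 required. Satisfied.
Quorum: 33% of 3,728 = 1,230.24, rounded up to 1,231; 1,233 present. Satisfied.
Vote: requires two-thirds of those present (1,233); 2/3 of 1233 = 822, so 822 needed; 821 in favor. Not satisfied.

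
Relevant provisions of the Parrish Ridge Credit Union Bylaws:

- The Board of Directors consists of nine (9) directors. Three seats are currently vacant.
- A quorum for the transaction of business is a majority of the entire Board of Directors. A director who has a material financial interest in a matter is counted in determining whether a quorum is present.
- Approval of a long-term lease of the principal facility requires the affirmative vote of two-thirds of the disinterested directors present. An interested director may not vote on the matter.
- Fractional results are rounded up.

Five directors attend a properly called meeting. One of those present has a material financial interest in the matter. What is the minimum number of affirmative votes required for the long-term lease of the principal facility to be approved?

3

The long-term lease of the principal facility requires two-thirds of the disinterested directors present (5 − 1 = 4).
2/3 of 4 = 2.67, rounded up to 3.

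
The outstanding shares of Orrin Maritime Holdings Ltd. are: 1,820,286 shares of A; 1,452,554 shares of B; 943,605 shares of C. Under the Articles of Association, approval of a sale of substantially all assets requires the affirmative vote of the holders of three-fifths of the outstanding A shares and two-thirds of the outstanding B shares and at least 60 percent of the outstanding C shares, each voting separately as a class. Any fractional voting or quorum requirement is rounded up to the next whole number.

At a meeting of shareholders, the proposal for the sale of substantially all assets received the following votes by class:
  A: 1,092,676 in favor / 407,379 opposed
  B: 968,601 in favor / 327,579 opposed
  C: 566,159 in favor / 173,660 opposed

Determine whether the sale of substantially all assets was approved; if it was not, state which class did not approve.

A: 3/5 of 1820286 = 1092171.60, rounded up to 1092172; 1,092,172 required, 1,092,676 in favor — approved.
B: 2/3 of 1452554 = 968369.33, rounded up to 968370; 968,370 required, 968,601 in favor — approved.
C: 3/5 of 943605 = 566163; 566,163 required, 566,159 in favor — not approved.

Not approved — the C shares did not give the required vote.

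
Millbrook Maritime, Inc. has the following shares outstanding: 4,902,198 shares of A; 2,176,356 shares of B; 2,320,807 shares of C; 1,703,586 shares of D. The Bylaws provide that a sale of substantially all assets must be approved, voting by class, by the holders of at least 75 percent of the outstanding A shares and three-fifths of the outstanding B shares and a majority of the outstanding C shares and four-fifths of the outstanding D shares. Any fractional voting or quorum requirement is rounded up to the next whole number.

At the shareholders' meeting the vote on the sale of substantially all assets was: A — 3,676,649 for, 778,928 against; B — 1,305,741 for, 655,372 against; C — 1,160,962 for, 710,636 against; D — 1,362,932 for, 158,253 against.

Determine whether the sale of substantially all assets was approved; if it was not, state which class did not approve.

A: 3/4 of 4902198 = 3676648.50, rounded up to 3676649; 3,676,649 required, 3,676,649 in favor — approved.
B: 3/5 of 2176356 = 1305813.60, rounded up to 1305814; 1,305,814 required, 1,305,741 in favor — not approved.
C: a majority of 2320807 is 1160404; 1,160,404 required, 1,160,962 in favor — approved.
D: 4/5 of 1703586 = 1362868.80, rounded up to 1362869; 1,362,869 required, 1,362,932 in favor — approved.

Not approved — the B shares did not give the required vote.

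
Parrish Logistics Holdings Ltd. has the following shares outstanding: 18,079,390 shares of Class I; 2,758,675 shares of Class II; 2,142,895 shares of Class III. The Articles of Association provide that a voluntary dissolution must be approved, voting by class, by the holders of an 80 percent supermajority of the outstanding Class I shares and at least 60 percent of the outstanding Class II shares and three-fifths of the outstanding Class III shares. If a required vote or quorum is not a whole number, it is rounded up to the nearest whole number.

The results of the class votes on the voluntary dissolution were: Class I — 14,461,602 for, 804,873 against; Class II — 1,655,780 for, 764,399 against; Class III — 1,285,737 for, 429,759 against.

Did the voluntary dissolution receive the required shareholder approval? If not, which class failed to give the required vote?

Not approved — the Class I shares did not give the required vote.

Class I: 4/5 of 18079390 = 14463512; 14,463,512 required, 14,461,602 in favor — not approved.
Class II: 3/5 of 2758675 = 1655205; 1,655,205 required, 1,655,780 in favor — approved.
Class III: 3/5 of 2142895 = 1285737; 1,285,737 required, 1,285,737 in favor — approved.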